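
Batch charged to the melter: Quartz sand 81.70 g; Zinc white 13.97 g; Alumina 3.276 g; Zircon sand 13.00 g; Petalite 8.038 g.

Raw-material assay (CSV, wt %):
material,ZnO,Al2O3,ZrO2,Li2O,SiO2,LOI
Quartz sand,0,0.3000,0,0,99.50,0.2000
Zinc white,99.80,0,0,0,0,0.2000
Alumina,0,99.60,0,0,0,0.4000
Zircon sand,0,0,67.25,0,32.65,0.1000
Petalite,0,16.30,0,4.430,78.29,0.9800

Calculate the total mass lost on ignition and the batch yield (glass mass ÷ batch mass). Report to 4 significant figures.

LOI loss = 0.2962 g; glass = 119.7 g; yield = 99.75%

Rounding to 4 significant figures extends to each mid-chain value as displayed. Exact precision is held through every step — each reported value receives exactly one rounding — all derived quantities, which include net glass mass, totals, LOI, yield, five oxide percentages, are re-derived at exact precision, as written in either problem or answer, from the batch weights at 119.7 g of glass.
Per-material ignition loss:
  Quartz sand: 81.70 × 0.002000 = 0.1634 g
  Zinc white: 13.97 × 0.002000 = 0.02794 g
  Alumina: 3.276 × 0.004000 = 0.01310 g
  Zircon sand: 13.00 × 0.001000 = 0.01300 g
  Petalite: 8.038 × 0.009800 = 0.07877 g
Total LOI = 0.2962 g
Glass = batch − LOI = 120.0 − 0.2962 = 119.7 g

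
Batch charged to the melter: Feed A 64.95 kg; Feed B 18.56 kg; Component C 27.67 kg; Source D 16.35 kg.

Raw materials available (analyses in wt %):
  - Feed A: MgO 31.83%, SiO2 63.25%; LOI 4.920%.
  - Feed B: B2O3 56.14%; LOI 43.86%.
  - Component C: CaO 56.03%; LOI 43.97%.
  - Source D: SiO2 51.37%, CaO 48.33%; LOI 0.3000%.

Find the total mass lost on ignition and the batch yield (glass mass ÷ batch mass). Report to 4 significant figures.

The working math maintains full float precision through every step; in-progress results are shown (rounded to four significant digits) between the steps — every reported number undergoes a single rounding; the derived quantities (LOI, net glass mass, four oxide percentages, the yield, the totals) are re-derived in full precision from the batch weights at 104.0 kg of glass exactly as printed in the question or the answer.
Ignition loss by material:
  Feed A: 64.95 × 0.04920 = 3.196 kg
  Feed B: 18.56 × 0.4386 = 8.140 kg
  Component C: 27.67 × 0.4397 = 12.17 kg
  Source D: 16.35 × 0.003000 = 0.04905 kg
Total LOI = 23.55 kg
Glass = batch − LOI = 127.5 − 23.55 = 104.0 kg

LOI loss = 23.55 kg; glass = 104.0 kg; yield = 81.53%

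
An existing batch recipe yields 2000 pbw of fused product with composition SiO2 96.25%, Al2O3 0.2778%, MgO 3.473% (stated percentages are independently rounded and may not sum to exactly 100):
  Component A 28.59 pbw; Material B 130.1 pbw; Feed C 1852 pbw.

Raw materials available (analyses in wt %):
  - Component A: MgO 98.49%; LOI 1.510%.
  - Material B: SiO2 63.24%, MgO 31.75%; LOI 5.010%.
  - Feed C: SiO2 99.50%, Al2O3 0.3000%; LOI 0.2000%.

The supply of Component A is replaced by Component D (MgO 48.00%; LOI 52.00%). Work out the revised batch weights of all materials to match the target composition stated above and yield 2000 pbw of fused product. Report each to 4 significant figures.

Exact precision is kept in every operation. Intermediates appear, with 4-significant-digit rounding, in the printout; a single rounding produces each reported result; all derived quantities (glass mass, three oxide percentages, totals, LOI, the yield) are rebuilt at exact precision from the batch weights for 2000 pbw of glass, exactly as shown in question or answer.
Target masses of each oxide per 2000 pbw fused product:
  SiO2: 96.25% × 2000 = 1925 pbw
  Al2O3: 0.2778% × 2000 = 5.556 pbw
  MgO: 3.473% × 2000 = 69.46 pbw
A balance pass over the oxides, applying the batch weights above, against the basis in use (each sum matches its target mass net of answer rounding effects):
  SiO2: 130.1·0.6324 + 1852·0.9950 = 1925 pbw (target 1925 pbw)
  Al2O3: 1852·0.003000 = 5.556 pbw (target 5.556 pbw)
  MgO: 58.67·0.4800 + 130.1·0.3175 = 69.47 pbw (target 69.46 pbw)
Auditing the glass mass value: batch total minus LOI = 2000 pbw (targets for the oxides total 2000 pbw; basis as stated: 2000 pbw — any gap is answer rounding).
Total batch = Σ batch = 2041 pbw; ignition loss, Σ(batch × LOI) = 40.73 pbw; yield = glass ÷ total batch = 98.00%.

Revised batch per 2000 pbw fused product:
  Component D: 58.67 pbw
  Material B: 130.1 pbw
  Feed C: 1852 pbw
Total batch = 2041 pbw; LOI loss = 40.73 pbw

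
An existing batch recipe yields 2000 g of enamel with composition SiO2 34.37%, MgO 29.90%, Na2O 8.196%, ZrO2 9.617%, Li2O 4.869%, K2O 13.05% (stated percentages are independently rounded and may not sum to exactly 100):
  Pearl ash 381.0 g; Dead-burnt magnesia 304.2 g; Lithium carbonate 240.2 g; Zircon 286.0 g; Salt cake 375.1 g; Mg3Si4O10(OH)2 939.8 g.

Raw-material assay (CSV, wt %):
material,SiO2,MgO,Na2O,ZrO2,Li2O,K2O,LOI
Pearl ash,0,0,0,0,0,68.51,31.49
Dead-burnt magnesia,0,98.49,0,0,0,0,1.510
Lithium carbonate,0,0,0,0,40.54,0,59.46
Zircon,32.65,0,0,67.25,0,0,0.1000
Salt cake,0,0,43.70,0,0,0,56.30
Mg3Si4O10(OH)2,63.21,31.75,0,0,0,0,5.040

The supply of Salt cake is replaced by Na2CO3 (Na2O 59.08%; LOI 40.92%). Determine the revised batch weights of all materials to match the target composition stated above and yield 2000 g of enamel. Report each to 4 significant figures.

Revised batch per 2000 g enamel:
  Pearl ash: 381.0 g
  Dead-burnt magnesia: 304.2 g
  Lithium carbonate: 240.2 g
  Zircon: 286.0 g
  Na2CO3: 277.5 g
  Mg3Si4O10(OH)2: 939.8 g
Total batch = 2429 g; LOI loss = 428.6 g

In-progress results are shown with 4-significant-digit rounding on the page — every computation holds exact precision in all steps — each reported number is rounded a single time. The derived quantities are recomputed from the weighed amounts per 2000 g of glass at full precision (the yield, ignition loss, the totals, six oxide percentages, net glass mass) exactly as shown in the problem or the answer.
Target oxide masses per 2000 g enamel:
  SiO2: 34.37% × 2000 = 687.4 g
  MgO: 29.90% × 2000 = 598.0 g
  Na2O: 8.196% × 2000 = 163.9 g
  ZrO2: 9.617% × 2000 = 192.3 g
  Li2O: 4.869% × 2000 = 97.38 g
  K2O: 13.05% × 2000 = 261.0 g
Per-oxide balance check with the batch weights as given, per the basis as stated (each sum matches its target mass given rounding of the digits):
  SiO2: 286.0·0.3265 + 939.8·0.6321 = 687.4 g (target 687.4 g)
  MgO: 304.2·0.9849 + 939.8·0.3175 = 598.0 g (target 598.0 g)
  Na2O: 277.5·0.5908 = 163.9 g (target 163.9 g)
  ZrO2: 286.0·0.6725 = 192.3 g (target 192.3 g)
  Li2O: 240.2·0.4054 = 97.38 g (target 97.38 g)
  K2O: 381.0·0.6851 = 261.0 g (target 261.0 g)
Mass balance on the glass: batch total minus LOI = 2000 g (targets for the oxides total 2000 g; versus the stated basis of 2000 g — gaps are rounding artifacts).
Batch grand total — Σ batch = 2429 g; the LOI term Σ batch·LOI equals 428.6 g; yield, glass over the total, = 82.35%.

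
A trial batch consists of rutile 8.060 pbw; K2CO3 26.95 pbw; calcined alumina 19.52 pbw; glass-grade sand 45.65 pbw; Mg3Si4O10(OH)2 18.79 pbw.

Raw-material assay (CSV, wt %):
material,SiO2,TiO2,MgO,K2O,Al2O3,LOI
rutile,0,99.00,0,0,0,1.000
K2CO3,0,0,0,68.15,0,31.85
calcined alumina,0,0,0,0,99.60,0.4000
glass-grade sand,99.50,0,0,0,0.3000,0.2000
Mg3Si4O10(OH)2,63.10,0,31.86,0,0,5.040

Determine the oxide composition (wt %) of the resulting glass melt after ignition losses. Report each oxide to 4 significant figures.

Intermediates are shown, rounded to 4 significant digits, on the page — the whole derivation keeps full float precision throughout; a single rounding produces every reported number — derived quantities are re-derived at exact precision (the yield, the five compositions, net glass mass, the totals, LOI) from the batch weights for 109.2 pbw of glass, precisely as stated by the problem or the answer.
Delivered oxide masses:
  SiO2: 45.65·0.9950 + 18.79·0.6310 = 57.28 pbw
  TiO2: 8.060·0.9900 = 7.979 pbw
  MgO: 18.79·0.3186 = 5.986 pbw
  K2O: 26.95·0.6815 = 18.37 pbw
  Al2O3: 19.52·0.9960 + 45.65·0.003000 = 19.58 pbw
LOI: 8.060·0.01000 + 26.95·0.3185 + 19.52·0.004000 + 45.65·0.002000 + 18.79·0.05040 = 9.781 pbw
The glass mass, total less LOI, = 119.0 − 9.781 = 109.2 pbw (= Σ oxide masses)
oxide / glass × 100 gives the wt %

Glass mass = 109.2 pbw (batch 119.0 − LOI 9.781).
Composition: SiO2 52.46%, TiO2 7.308%, MgO 5.483%, K2O 16.82%, Al2O3 17.93%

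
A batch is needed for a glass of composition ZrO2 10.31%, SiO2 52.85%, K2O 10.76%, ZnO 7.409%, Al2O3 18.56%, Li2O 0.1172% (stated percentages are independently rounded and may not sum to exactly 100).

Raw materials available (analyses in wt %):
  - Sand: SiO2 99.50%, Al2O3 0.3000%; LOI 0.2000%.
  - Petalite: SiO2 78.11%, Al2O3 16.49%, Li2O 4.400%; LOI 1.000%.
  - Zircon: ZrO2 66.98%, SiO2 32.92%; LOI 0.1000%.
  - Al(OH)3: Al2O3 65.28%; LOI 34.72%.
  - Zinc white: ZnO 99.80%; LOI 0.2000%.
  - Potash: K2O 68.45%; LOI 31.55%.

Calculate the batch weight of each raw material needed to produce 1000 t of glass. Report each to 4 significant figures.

Batch per 1000 t glass:
  Sand: 459.3 t
  Petalite: 26.64 t
  Zircon: 153.9 t
  Al(OH)3: 275.5 t
  Zinc white: 74.24 t
  Potash: 157.2 t
Total batch = 1147 t; LOI loss = 146.7 t; yield = 87.20%

Values along the way are displayed, rounded to four significant figures, across the worked steps; every computation keeps full float precision from first step to last. Each reported number is rounded exactly once; all derived quantities, including the six compositions, totals, yield, net glass mass, LOI, are recomputed using the weight values for 1000 t of glass in exact precision precisely as stated by either problem or answer.
Target oxide masses per 1000 t glass:
  ZrO2: 10.31% × 1000 = 103.1 t
  SiO2: 52.85% × 1000 = 528.5 t
  K2O: 10.76% × 1000 = 107.6 t
  ZnO: 7.409% × 1000 = 74.09 t
  Al2O3: 18.56% × 1000 = 185.6 t
  Li2O: 0.1172% × 1000 = 1.172 t
Balance tally, oxide-wise, working from each reported weight, for the quoted basis mass (each sum matches its target mass net of answer rounding effects):
  ZrO2: 153.9·0.6698 = 103.1 t (target 103.1 t)
  SiO2: 459.3·0.9950 + 26.64·0.7811 + 153.9·0.3292 = 528.5 t (target 528.5 t)
  K2O: 157.2·0.6845 = 107.6 t (target 107.6 t)
  ZnO: 74.24·0.9980 = 74.09 t (target 74.09 t)
  Al2O3: 459.3·0.003000 + 26.64·0.1649 + 275.5·0.6528 = 185.6 t (target 185.6 t)
  Li2O: 26.64·0.04400 = 1.172 t (target 1.172 t)
Auditing the glass mass value: Σ batch − LOI loss = 1000 t (targets for the oxides total 1000 t; the stated basis being 1000 t — any gap is answer rounding).
Batch total: Σ batch = 1147 t; the LOI term Σ batch·LOI equals 146.7 t; yield, glass over the total, = 87.20%.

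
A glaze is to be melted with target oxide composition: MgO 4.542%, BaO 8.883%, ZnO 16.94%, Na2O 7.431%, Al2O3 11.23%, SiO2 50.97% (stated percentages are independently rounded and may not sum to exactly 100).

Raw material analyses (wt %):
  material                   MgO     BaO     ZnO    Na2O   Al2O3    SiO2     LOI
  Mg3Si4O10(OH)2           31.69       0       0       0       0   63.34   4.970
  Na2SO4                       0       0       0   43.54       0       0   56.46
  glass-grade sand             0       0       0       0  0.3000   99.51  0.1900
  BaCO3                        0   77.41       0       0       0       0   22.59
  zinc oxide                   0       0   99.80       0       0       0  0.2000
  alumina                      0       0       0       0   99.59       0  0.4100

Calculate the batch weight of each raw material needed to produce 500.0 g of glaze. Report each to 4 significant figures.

Batch per 500.0 g glaze:
  Mg3Si4O10(OH)2: 71.66 g
  Na2SO4: 85.34 g
  glass-grade sand: 210.5 g
  BaCO3: 57.38 g
  zinc oxide: 84.87 g
  alumina: 55.75 g
Total batch = 565.5 g; LOI loss = 65.50 g; yield = 88.42%

All arithmetic holds exact precision from start to finish — values along the way are shown, rounded to four significant figures, between the steps. Each reported figure is rounded a single time; derived quantities, including net glass mass, totals, LOI, yield, the six compositions, are carried from the batch weights for 500.0 g of glass in full float precision, exactly as shown in either problem or answer.
Per-oxide target masses for 500.0 g glaze:
  MgO: 4.542% × 500.0 = 22.71 g
  BaO: 8.883% × 500.0 = 44.42 g
  ZnO: 16.94% × 500.0 = 84.70 g
  Na2O: 7.431% × 500.0 = 37.16 g
  Al2O3: 11.23% × 500.0 = 56.15 g
  SiO2: 50.97% × 500.0 = 254.8 g
Mass-balance tally per oxide applying the batch weights above, at the basis given (sum by sum, the targets are met modulo rounding of the values):
  MgO: 71.66·0.3169 = 22.71 g (target 22.71 g)
  BaO: 57.38·0.7741 = 44.42 g (target 44.42 g)
  ZnO: 84.87·0.9980 = 84.70 g (target 84.70 g)
  Na2O: 85.34·0.4354 = 37.16 g (target 37.16 g)
  Al2O3: 210.5·0.003000 + 55.75·0.9959 = 56.15 g (target 56.15 g)
  SiO2: 71.66·0.6334 + 210.5·0.9951 = 254.9 g (target 254.8 g)
Consistency of the glass mass: whole batch net of LOI = 500.0 g (summing oxide targets gives 500.0 g; against the stated basis, 500.0 g — deltas are rounding alone).
Total batch = Σ batch = 565.5 g; Σ batch·LOI gives LOI loss = 65.50 g; yield, glass over the total, = 88.42%.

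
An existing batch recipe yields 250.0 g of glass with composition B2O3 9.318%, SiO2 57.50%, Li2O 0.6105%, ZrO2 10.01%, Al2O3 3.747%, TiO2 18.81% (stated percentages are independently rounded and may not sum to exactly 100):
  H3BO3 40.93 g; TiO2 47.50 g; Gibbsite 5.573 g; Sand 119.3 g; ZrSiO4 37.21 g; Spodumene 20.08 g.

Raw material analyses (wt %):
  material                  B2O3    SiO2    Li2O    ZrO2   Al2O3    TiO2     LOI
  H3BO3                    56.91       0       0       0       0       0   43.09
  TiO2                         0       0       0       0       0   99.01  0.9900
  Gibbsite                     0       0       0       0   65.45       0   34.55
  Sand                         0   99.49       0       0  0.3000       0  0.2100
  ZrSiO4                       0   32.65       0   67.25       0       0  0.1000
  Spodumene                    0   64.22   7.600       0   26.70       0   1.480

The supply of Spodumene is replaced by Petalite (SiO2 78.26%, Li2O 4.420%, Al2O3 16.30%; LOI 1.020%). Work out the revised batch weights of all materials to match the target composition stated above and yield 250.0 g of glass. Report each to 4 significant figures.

Revised batch per 250.0 g glass:
  H3BO3: 40.93 g
  TiO2: 47.50 g
  Gibbsite: 5.231 g
  Sand: 105.1 g
  ZrSiO4: 37.21 g
  Petalite: 34.53 g
Total batch = 270.5 g; LOI loss = 20.52 g

Values along the way are displayed rounded off to 4 significant figures between the steps. Each numeric step keeps full float precision from first step to last. Exactly one rounding lands on each reported figure; the derived quantities, which include ignition loss, net glass mass, the six compositions, the yield, totals, are re-derived in full float precision, as written in the question or the answer, from the weighed amounts at 250.0 g of glass.
Target oxide masses per 250.0 g glass:
  B2O3: 9.318% × 250.0 = 23.30 g
  SiO2: 57.50% × 250.0 = 143.8 g
  Li2O: 0.6105% × 250.0 = 1.526 g
  ZrO2: 10.01% × 250.0 = 25.02 g
  Al2O3: 3.747% × 250.0 = 9.368 g
  TiO2: 18.81% × 250.0 = 47.02 g
Sums-versus-targets review on the weights just shown, against the basis in use (summed amounts equal target values within answer rounding):
  B2O3: 40.93·0.5691 = 23.29 g (target 23.30 g)
  SiO2: 105.1·0.9949 + 37.21·0.3265 + 34.53·0.7826 = 143.7 g (target 143.8 g)
  Li2O: 34.53·0.04420 = 1.526 g (target 1.526 g)
  ZrO2: 37.21·0.6725 = 25.02 g (target 25.02 g)
  Al2O3: 5.231·0.6545 + 105.1·0.003000 + 34.53·0.1630 = 9.367 g (target 9.368 g)
  TiO2: 47.50·0.9901 = 47.03 g (target 47.02 g)
Glass-mass sanity pass: Σ batch − LOI loss = 250.0 g (per-oxide target masses sum to 250.0 g; the stated basis being 250.0 g — rounding explains the deltas).
Adding the batch up: Σ batch = 270.5 g; loss to ignition Σ batch·LOI = 20.52 g; yield: glass divided by total = 92.41%.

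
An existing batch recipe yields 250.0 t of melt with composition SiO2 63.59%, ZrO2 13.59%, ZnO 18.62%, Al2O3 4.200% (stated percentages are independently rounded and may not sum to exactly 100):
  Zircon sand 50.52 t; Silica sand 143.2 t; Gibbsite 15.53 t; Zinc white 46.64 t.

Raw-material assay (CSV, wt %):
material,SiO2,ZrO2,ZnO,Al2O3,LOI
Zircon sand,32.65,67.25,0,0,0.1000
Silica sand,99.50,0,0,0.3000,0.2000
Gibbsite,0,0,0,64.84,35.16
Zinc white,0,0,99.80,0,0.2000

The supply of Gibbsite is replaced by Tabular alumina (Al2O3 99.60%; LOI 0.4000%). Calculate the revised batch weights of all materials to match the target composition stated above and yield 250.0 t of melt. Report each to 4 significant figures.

Revised batch per 250.0 t melt:
  Zircon sand: 50.52 t
  Silica sand: 143.2 t
  Tabular alumina: 10.11 t
  Zinc white: 46.64 t
Total batch = 250.5 t; LOI loss = 0.4706 t

All internal work keeps full precision all the way through; values along the way are shown, rounded to 4 significant digits, when written out — each reported figure is rounded once only; the derived quantities are rebuilt from the batch weights for 250.0 t of glass at full precision (the totals, ignition loss, yield, four oxide percentages, glass mass), as quoted within the question or the answer.
Per-oxide target masses for 250.0 t melt:
  SiO2: 63.59% × 250.0 = 159.0 t
  ZrO2: 13.59% × 250.0 = 33.98 t
  ZnO: 18.62% × 250.0 = 46.55 t
  Al2O3: 4.200% × 250.0 = 10.50 t
Mass-balance tally per oxide from the weights as reported, at the basis given (every target is met by its sum net of answer rounding effects):
  SiO2: 50.52·0.3265 + 143.2·0.9950 = 159.0 t (target 159.0 t)
  ZrO2: 50.52·0.6725 = 33.97 t (target 33.98 t)
  ZnO: 46.64·0.9980 = 46.55 t (target 46.55 t)
  Al2O3: 143.2·0.003000 + 10.11·0.9960 = 10.50 t (target 10.50 t)
Glass mass check: batch Σ − ignition loss = 250.0 t (per-oxide target masses sum to 250.0 t; basis as stated: 250.0 t — deltas are rounding alone).
Total batch = Σ batch = 250.5 t; loss to ignition Σ batch·LOI = 0.4706 t; yield: glass divided by total = 99.81%.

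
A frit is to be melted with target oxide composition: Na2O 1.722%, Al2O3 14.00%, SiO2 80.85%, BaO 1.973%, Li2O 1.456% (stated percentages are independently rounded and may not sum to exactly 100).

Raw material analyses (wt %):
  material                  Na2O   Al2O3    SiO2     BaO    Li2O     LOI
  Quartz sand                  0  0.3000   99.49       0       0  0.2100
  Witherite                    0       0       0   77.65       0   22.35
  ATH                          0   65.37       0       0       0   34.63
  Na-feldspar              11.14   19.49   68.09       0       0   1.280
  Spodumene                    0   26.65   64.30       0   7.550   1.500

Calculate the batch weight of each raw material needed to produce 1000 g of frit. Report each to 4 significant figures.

The working math runs at exact precision from start to finish. Mid-chain values appear rounded to 4 significant digits; every reported figure undergoes a single rounding; the derived quantities are recomputed starting from the weights on 1000 g of glass at exact precision (the five compositions, LOI, the yield, glass mass, the totals) as quoted within question or answer.
Oxide mass targets, per 1000 g frit:
  Na2O: 1.722% × 1000 = 17.22 g
  Al2O3: 14.00% × 1000 = 140.0 g
  SiO2: 80.85% × 1000 = 808.5 g
  BaO: 1.973% × 1000 = 19.73 g
  Li2O: 1.456% × 1000 = 14.56 g
Verifying the oxide balance given the weights on record, versus the basis set out (sums match the target masses net of answer rounding effects):
  Na2O: 154.6·0.1114 = 17.22 g (target 17.22 g)
  Al2O3: 582.2·0.003000 + 86.79·0.6537 + 154.6·0.1949 + 192.8·0.2665 = 140.0 g (target 140.0 g)
  SiO2: 582.2·0.9949 + 154.6·0.6809 + 192.8·0.6430 = 808.5 g (target 808.5 g)
  BaO: 25.41·0.7765 = 19.73 g (target 19.73 g)
  Li2O: 192.8·0.07550 = 14.56 g (target 14.56 g)
Glass-mass closure: the batch minus its LOI: 1000 g (summing oxide targets gives 1000 g; with the basis standing at 1000 g — deltas are rounding alone).
Batch grand total — Σ batch = 1042 g; LOI removed, Σ of batch·LOI: 41.83 g; yield, glass over the total, = 95.99%.

Batch per 1000 g frit:
  Quartz sand: 582.2 g
  Witherite: 25.41 g
  ATH: 86.79 g
  Na-feldspar: 154.6 g
  Spodumene: 192.8 g
Total batch = 1042 g; LOI loss = 41.83 g; yield = 95.99%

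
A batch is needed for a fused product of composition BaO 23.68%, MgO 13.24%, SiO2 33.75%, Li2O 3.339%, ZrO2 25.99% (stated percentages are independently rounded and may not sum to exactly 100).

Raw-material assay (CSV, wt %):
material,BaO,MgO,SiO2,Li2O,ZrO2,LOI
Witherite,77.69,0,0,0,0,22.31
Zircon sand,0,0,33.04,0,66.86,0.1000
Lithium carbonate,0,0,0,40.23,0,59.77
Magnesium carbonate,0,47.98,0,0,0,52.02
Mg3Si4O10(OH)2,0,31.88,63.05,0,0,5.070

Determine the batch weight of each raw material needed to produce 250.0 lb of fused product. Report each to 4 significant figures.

Batch per 250.0 lb fused product:
  Witherite: 76.20 lb
  Zircon sand: 97.18 lb
  Lithium carbonate: 20.75 lb
  Magnesium carbonate: 13.91 lb
  Mg3Si4O10(OH)2: 82.90 lb
Total batch = 290.9 lb; LOI loss = 40.94 lb; yield = 85.93%

Every computation maintains full float precision all the way through. Working values are shown rounded to four significant digits — each reported result takes exactly one rounding — derived quantities (LOI, the totals, the five compositions, yield, glass mass) are rebuilt at exact precision from the batch weights for 250.0 lb of glass as they appear in problem or answer.
Target masses of each oxide per 250.0 lb fused product:
  BaO: 23.68% × 250.0 = 59.20 lb
  MgO: 13.24% × 250.0 = 33.10 lb
  SiO2: 33.75% × 250.0 = 84.38 lb
  Li2O: 3.339% × 250.0 = 8.348 lb
  ZrO2: 25.99% × 250.0 = 64.97 lb
Balance tally, oxide-wise, with the batch weights as given, relative to the basis at hand (oxide sums agree with the targets given rounding of the digits):
  BaO: 76.20·0.7769 = 59.20 lb (target 59.20 lb)
  MgO: 13.91·0.4798 + 82.90·0.3188 = 33.10 lb (target 33.10 lb)
  SiO2: 97.18·0.3304 + 82.90·0.6305 = 84.38 lb (target 84.38 lb)
  Li2O: 20.75·0.4023 = 8.348 lb (target 8.348 lb)
  ZrO2: 97.18·0.6686 = 64.97 lb (target 64.97 lb)
Consistency of the glass mass: total charge less LOI = 250.0 lb (oxide target masses add up to 250.0 lb; against the stated basis, 250.0 lb — differing by rounding only).
Adding the batch up: Σ batch = 290.9 lb; Σ batch·LOI gives LOI loss = 40.94 lb; the yield ratio, glass ÷ batch: 85.93%.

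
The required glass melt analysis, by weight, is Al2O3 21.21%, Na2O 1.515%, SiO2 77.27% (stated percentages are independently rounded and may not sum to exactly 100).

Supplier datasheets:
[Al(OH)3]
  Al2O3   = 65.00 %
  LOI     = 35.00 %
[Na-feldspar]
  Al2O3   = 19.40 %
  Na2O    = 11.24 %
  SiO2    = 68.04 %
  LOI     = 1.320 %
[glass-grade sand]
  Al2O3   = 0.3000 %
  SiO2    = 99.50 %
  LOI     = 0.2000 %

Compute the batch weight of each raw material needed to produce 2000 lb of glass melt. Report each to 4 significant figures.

Full precision is held in every operation. The intermediate values are displayed rounded to four significant figures at each printed step. Each reported value undergoes a single rounding — derived quantities, including the totals, three oxide percentages, LOI, the yield, glass mass, are re-derived from the batch weights per 2000 lb of glass at full precision exactly as shown in the problem or the answer.
The oxide mass targets at 2000 lb glass melt:
  Al2O3: 21.21% × 2000 = 424.2 lb
  Na2O: 1.515% × 2000 = 30.30 lb
  SiO2: 77.27% × 2000 = 1545 lb
Checking each oxide sum applying the batch weights above, under the basis named above (sums match the target masses up to rounding of the answer):
  Al2O3: 565.8·0.6500 + 269.6·0.1940 + 1369·0.003000 = 424.2 lb (target 424.2 lb)
  Na2O: 269.6·0.1124 = 30.30 lb (target 30.30 lb)
  SiO2: 269.6·0.6804 + 1369·0.9950 = 1546 lb (target 1545 lb)
Mass balance on the glass: batch total minus LOI = 2000 lb (summing oxide targets gives 2000 lb; basis as stated: 2000 lb — any gap is answer rounding).
Total batch = Σ batch = 2204 lb; ignition loss, Σ(batch × LOI) = 204.3 lb; glass ÷ batch gives a yield of 90.73%.

Batch per 2000 lb glass melt:
  Al(OH)3: 565.8 lb
  Na-feldspar: 269.6 lb
  glass-grade sand: 1369 lb
Total batch = 2204 lb; LOI loss = 204.3 lb; yield = 90.73%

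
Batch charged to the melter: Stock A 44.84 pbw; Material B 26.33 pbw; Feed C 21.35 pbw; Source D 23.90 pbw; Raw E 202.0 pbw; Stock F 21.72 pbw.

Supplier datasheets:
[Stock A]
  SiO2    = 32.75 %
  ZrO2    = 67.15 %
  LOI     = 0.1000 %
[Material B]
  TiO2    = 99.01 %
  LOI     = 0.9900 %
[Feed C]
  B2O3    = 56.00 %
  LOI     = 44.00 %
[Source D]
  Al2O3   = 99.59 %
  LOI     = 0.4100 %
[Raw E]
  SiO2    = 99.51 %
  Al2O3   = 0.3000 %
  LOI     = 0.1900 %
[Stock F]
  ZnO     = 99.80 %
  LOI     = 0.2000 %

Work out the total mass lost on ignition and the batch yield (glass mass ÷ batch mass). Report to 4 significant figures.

Exact precision is carried all the way through; values along the way are shown rounded off to 4 significant digits across the worked steps — exactly one rounding lands on each reported figure; all derived quantities (the totals, ignition loss, six oxide percentages, the yield, glass mass) are carried in full float precision starting from the weights at 329.9 pbw of glass exactly as printed in the problem or answer text.
Ignition loss by material:
  Stock A: 44.84 × 0.001000 = 0.04484 pbw
  Material B: 26.33 × 0.009900 = 0.2607 pbw
  Feed C: 21.35 × 0.4400 = 9.394 pbw
  Source D: 23.90 × 0.004100 = 0.09799 pbw
  Raw E: 202.0 × 0.001900 = 0.3838 pbw
  Stock F: 21.72 × 0.002000 = 0.04344 pbw
Total LOI = 10.22 pbw
Glass = batch − LOI = 340.1 − 10.22 = 329.9 pbw

LOI loss = 10.22 pbw; glass = 329.9 pbw; yield = 96.99%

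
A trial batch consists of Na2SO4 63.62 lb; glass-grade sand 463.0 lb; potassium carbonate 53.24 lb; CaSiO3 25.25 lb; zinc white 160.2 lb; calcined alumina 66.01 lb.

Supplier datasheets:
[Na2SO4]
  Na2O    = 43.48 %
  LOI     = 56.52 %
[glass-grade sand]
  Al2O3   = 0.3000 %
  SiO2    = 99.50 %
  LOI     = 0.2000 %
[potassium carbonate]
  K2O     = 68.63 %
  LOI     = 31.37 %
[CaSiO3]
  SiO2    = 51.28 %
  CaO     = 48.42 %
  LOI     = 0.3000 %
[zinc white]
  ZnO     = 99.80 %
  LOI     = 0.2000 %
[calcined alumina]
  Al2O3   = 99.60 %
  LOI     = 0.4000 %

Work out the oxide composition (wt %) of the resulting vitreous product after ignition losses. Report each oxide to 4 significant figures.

Glass mass = 777.1 lb (batch 831.3 − LOI 54.25).
Composition: Al2O3 8.639%, SiO2 60.95%, K2O 4.702%, ZnO 20.57%, Na2O 3.560%, CaO 1.573%

Rounding to four significant figures applies to each intermediate as displayed; the working math holds full precision at each step — every reported value is rounded a single time. The derived quantities (the totals, six oxide percentages, yield, LOI, net glass mass) are computed at exact precision using the weight values for 777.1 lb of glass, exactly as printed in either problem or answer.
Mass of each oxide from the mix:
  Al2O3: 463.0·0.003000 + 66.01·0.9960 = 67.13 lb
  SiO2: 463.0·0.9950 + 25.25·0.5128 = 473.6 lb
  K2O: 53.24·0.6863 = 36.54 lb
  ZnO: 160.2·0.9980 = 159.9 lb
  Na2O: 63.62·0.4348 = 27.66 lb
  CaO: 25.25·0.4842 = 12.23 lb
LOI: 63.62·0.5652 + 463.0·0.002000 + 53.24·0.3137 + 25.25·0.003000 + 160.2·0.002000 + 66.01·0.004000 = 54.25 lb
Net of LOI, the glass mass = 831.3 − 54.25 = 777.1 lb (= the summed oxide contributions)
oxide / glass × 100 gives the wt %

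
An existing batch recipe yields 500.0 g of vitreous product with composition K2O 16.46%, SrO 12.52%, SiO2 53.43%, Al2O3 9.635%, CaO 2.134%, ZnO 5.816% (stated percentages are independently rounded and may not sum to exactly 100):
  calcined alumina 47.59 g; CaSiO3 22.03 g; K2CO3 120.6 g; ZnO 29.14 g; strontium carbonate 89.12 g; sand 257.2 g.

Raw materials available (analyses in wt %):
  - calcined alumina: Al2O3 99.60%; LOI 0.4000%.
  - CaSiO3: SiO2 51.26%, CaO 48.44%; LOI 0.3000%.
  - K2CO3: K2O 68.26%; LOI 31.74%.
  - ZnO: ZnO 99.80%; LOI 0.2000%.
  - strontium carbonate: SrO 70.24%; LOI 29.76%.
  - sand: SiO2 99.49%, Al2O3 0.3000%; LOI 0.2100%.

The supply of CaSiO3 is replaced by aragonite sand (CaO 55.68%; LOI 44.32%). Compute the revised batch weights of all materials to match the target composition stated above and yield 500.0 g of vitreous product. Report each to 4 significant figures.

Revised batch per 500.0 g vitreous product:
  calcined alumina: 47.56 g
  aragonite sand: 19.16 g
  K2CO3: 120.6 g
  ZnO: 29.14 g
  strontium carbonate: 89.12 g
  sand: 268.5 g
Total batch = 574.1 g; LOI loss = 74.10 g

Every computation keeps full float precision end to end; in-progress results appear, rounded to four significant digits, as written. Every reported number is rounded only once. Derived quantities, including ignition loss, the yield, the totals, the six compositions, net glass mass, are re-derived from the weighed amounts at 500.0 g of glass in exact precision as quoted within either problem or answer.
Target masses of each oxide per 500.0 g vitreous product:
  K2O: 16.46% × 500.0 = 82.30 g
  SrO: 12.52% × 500.0 = 62.60 g
  SiO2: 53.43% × 500.0 = 267.2 g
  Al2O3: 9.635% × 500.0 = 48.18 g
  CaO: 2.134% × 500.0 = 10.67 g
  ZnO: 5.816% × 500.0 = 29.08 g
Mass-balance tally per oxide applying the batch weights above, at the basis given (target by target, the sums agree net of answer rounding effects):
  K2O: 120.6·0.6826 = 82.32 g (target 82.30 g)
  SrO: 89.12·0.7024 = 62.60 g (target 62.60 g)
  SiO2: 268.5·0.9949 = 267.1 g (target 267.2 g)
  Al2O3: 47.56·0.9960 + 268.5·0.003000 = 48.18 g (target 48.18 g)
  CaO: 19.16·0.5568 = 10.67 g (target 10.67 g)
  ZnO: 29.14·0.9980 = 29.08 g (target 29.08 g)
The glass-mass cross-check: batch Σ − ignition loss = 500.0 g (summing oxide targets gives 500.0 g; basis as stated: 500.0 g — deltas are rounding alone).
Batch grand total — Σ batch = 574.1 g; the LOI term Σ batch·LOI equals 74.10 g; yield = glass ÷ total batch = 87.09%.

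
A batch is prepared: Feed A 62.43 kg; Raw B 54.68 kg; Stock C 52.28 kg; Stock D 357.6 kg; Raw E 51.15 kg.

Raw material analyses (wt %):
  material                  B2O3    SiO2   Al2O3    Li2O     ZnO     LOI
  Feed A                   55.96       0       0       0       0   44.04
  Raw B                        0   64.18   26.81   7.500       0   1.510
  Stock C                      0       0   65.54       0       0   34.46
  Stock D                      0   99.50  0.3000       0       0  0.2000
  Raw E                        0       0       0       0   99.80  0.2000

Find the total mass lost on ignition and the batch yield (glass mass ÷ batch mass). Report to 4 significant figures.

LOI loss = 47.15 kg; glass = 531.0 kg; yield = 91.84%

Values along the way appear rounded to 4 significant digits alongside each step; exact precision is maintained in all steps; each reported result is rounded a single time. The derived quantities, including ignition loss, yield, the five compositions, glass mass, the totals, are re-derived from the weighed amounts for 531.0 kg of glass at full float precision, as written in the question or the answer.
Ignition loss by material:
  Feed A: 62.43 × 0.4404 = 27.49 kg
  Raw B: 54.68 × 0.01510 = 0.8257 kg
  Stock C: 52.28 × 0.3446 = 18.02 kg
  Stock D: 357.6 × 0.002000 = 0.7152 kg
  Raw E: 51.15 × 0.002000 = 0.1023 kg
Total LOI = 47.15 kg
Glass = batch − LOI = 578.1 − 47.15 = 531.0 kg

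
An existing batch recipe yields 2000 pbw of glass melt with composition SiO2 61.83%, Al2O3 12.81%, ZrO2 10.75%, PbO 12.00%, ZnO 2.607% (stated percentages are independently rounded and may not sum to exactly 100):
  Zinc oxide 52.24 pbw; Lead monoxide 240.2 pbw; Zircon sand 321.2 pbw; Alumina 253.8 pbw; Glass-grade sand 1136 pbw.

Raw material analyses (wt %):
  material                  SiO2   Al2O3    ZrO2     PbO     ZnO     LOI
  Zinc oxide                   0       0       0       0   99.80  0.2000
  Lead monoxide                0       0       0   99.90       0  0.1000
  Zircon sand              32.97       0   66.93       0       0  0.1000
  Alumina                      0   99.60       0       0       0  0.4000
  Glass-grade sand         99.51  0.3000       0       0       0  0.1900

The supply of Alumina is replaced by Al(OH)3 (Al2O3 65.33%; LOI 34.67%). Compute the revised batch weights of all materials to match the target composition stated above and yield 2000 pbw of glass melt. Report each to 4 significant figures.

Revised batch per 2000 pbw glass melt:
  Zinc oxide: 52.24 pbw
  Lead monoxide: 240.2 pbw
  Zircon sand: 321.2 pbw
  Al(OH)3: 386.9 pbw
  Glass-grade sand: 1136 pbw
Total batch = 2137 pbw; LOI loss = 137.0 pbw

The working math runs at exact precision through the solve; intermediates appear, rounded to four significant digits, between the steps — every reported result is rounded just once; the derived quantities (totals, the five compositions, glass mass, yield, LOI) are rebuilt in full precision using the weight values on 2000 pbw of glass, as quoted within the problem or the answer.
Oxide mass targets, per 2000 pbw glass melt:
  SiO2: 61.83% × 2000 = 1237 pbw
  Al2O3: 12.81% × 2000 = 256.2 pbw
  ZrO2: 10.75% × 2000 = 215.0 pbw
  PbO: 12.00% × 2000 = 240.0 pbw
  ZnO: 2.607% × 2000 = 52.14 pbw
Mass-balance tally per oxide working from each reported weight, under the basis named above (summed amounts equal target values exact up to rounding of places):
  SiO2: 321.2·0.3297 + 1136·0.9951 = 1236 pbw (target 1237 pbw)
  Al2O3: 386.9·0.6533 + 1136·0.003000 = 256.2 pbw (target 256.2 pbw)
  ZrO2: 321.2·0.6693 = 215.0 pbw (target 215.0 pbw)
  PbO: 240.2·0.9990 = 240.0 pbw (target 240.0 pbw)
  ZnO: 52.24·0.9980 = 52.14 pbw (target 52.14 pbw)
Glass mass check: Σ batch − LOI loss = 2000 pbw (targets for the oxides total 2000 pbw; versus the stated basis of 2000 pbw — a pure rounding effect).
Batch grand total — Σ batch = 2137 pbw; the LOI term Σ batch·LOI equals 137.0 pbw; glass ÷ batch gives a yield of 93.59%.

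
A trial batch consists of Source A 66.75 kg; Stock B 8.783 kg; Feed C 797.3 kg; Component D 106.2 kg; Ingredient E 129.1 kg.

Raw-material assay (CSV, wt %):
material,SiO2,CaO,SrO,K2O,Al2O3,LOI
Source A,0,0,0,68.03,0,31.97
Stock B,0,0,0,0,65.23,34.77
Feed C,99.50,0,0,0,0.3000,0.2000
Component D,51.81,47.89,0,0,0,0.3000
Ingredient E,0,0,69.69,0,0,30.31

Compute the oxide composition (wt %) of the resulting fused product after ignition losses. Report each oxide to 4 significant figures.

All arithmetic carries full precision from first step to last. The intermediate values are shown with 4-significant-digit rounding in the printout. A single rounding produces each reported result — all derived quantities, which include glass mass, the five compositions, the yield, totals, ignition loss, are carried at full precision, precisely as stated by the problem or the answer, from the batch weights on 1043 kg of glass.
Delivered oxide masses:
  SiO2: 797.3·0.9950 + 106.2·0.5181 = 848.3 kg
  CaO: 106.2·0.4789 = 50.86 kg
  SrO: 129.1·0.6969 = 89.97 kg
  K2O: 66.75·0.6803 = 45.41 kg
  Al2O3: 8.783·0.6523 + 797.3·0.003000 = 8.121 kg
LOI: 66.75·0.3197 + 8.783·0.3477 + 797.3·0.002000 + 106.2·0.003000 + 129.1·0.3031 = 65.44 kg
The glass mass, total less LOI, = 1108 − 65.44 = 1043 kg (consistent with Σ oxide mass)
each oxide over glass, ×100, is wt %

Glass mass = 1043 kg (batch 1108 − LOI 65.44).
Composition: SiO2 81.36%, CaO 4.878%, SrO 8.629%, K2O 4.355%, Al2O3 0.7789%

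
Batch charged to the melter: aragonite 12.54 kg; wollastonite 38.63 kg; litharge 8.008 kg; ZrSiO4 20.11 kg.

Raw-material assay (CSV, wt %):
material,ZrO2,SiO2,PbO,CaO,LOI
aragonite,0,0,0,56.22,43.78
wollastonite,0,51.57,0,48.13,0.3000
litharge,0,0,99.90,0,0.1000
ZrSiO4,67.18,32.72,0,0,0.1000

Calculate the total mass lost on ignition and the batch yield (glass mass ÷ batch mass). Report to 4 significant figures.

The intermediate values are displayed rounded off to 4 significant figures on the page — every computation holds full precision at every stage. Each reported figure includes exactly one rounding — the derived quantities (yield, four oxide percentages, ignition loss, net glass mass, totals) are rebuilt in full float precision from the batch weights for 73.65 kg of glass, exactly as printed in either problem or answer.
Loss on ignition, line by line:
  aragonite: 12.54 × 0.4378 = 5.490 kg
  wollastonite: 38.63 × 0.003000 = 0.1159 kg
  litharge: 8.008 × 0.001000 = 0.008008 kg
  ZrSiO4: 20.11 × 0.001000 = 0.02011 kg
Total LOI = 5.634 kg
Glass = batch − LOI = 79.29 − 5.634 = 73.65 kg

LOI loss = 5.634 kg; glass = 73.65 kg; yield = 92.89%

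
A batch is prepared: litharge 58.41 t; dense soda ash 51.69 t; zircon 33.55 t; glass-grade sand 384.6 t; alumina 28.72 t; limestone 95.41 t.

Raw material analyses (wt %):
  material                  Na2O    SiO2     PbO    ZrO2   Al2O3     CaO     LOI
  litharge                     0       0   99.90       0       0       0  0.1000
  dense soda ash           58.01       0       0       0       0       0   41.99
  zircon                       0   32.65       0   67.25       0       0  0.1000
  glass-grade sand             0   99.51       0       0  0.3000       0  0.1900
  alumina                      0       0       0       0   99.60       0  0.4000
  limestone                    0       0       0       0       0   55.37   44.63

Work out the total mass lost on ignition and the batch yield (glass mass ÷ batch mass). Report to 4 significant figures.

LOI loss = 65.22 t; glass = 587.2 t; yield = 90.00%

All arithmetic keeps full float precision through every step — intermediates are displayed (rounded to four significant figures) across the worked steps. Each reported result is rounded a single time; derived quantities are recomputed in full precision (net glass mass, the six compositions, the totals, yield, LOI) starting from the weights on 587.2 t of glass, exactly as shown in the problem or the answer.
Material-by-material LOI:
  litharge: 58.41 × 0.001000 = 0.05841 t
  dense soda ash: 51.69 × 0.4199 = 21.70 t
  zircon: 33.55 × 0.001000 = 0.03355 t
  glass-grade sand: 384.6 × 0.001900 = 0.7307 t
  alumina: 28.72 × 0.004000 = 0.1149 t
  limestone: 95.41 × 0.4463 = 42.58 t
Total LOI = 65.22 t
Glass = batch − LOI = 652.4 − 65.22 = 587.2 t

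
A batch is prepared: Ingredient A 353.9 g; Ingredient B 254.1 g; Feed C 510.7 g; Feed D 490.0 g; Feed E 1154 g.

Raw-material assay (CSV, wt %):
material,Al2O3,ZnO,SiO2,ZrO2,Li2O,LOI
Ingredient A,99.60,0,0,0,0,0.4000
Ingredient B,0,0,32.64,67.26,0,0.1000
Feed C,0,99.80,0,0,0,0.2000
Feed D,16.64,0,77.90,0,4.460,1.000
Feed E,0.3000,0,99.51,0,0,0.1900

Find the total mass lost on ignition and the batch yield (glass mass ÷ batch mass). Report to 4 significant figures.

Every computation keeps exact precision at each step; working values are displayed, rounded to 4 significant figures, when written out. A single rounding finalizes each reported value. Derived quantities, including the yield, LOI, five oxide percentages, totals, glass mass, are re-derived from the weighed amounts per 2753 g of glass at full float precision as written in the question or the answer.
Loss on ignition, line by line:
  Ingredient A: 353.9 × 0.004000 = 1.416 g
  Ingredient B: 254.1 × 0.001000 = 0.2541 g
  Feed C: 510.7 × 0.002000 = 1.021 g
  Feed D: 490.0 × 0.01000 = 4.900 g
  Feed E: 1154 × 0.001900 = 2.193 g
Total LOI = 9.784 g
Glass = batch − LOI = 2763 − 9.784 = 2753 g

LOI loss = 9.784 g; glass = 2753 g; yield = 99.65%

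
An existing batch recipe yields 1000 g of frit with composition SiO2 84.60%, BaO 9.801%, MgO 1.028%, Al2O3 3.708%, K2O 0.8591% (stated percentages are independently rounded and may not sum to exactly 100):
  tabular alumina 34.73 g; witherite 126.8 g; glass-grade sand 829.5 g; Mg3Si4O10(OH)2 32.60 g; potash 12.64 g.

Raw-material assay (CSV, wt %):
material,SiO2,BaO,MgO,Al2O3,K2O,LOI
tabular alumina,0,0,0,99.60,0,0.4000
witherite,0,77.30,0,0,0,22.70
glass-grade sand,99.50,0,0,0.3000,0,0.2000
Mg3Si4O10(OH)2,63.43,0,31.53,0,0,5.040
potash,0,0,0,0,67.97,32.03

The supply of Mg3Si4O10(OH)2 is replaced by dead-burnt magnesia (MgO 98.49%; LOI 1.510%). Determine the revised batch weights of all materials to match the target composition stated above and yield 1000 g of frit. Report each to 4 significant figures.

Every computation runs at exact precision through every step — values along the way appear rounded to 4 significant digits between the steps. Every reported result is rounded exactly once — all derived quantities (LOI, the five compositions, totals, yield, glass mass) are rebuilt in full float precision from the batch weights on 1000 g of glass exactly as shown in the question or the answer.
Oxide mass targets, per 1000 g frit:
  SiO2: 84.60% × 1000 = 846.0 g
  BaO: 9.801% × 1000 = 98.01 g
  MgO: 1.028% × 1000 = 10.28 g
  Al2O3: 3.708% × 1000 = 37.08 g
  K2O: 0.8591% × 1000 = 8.591 g
Balance tally, oxide-wise, per the reported batch figures, under the basis named above (each sum matches its target mass up to rounding of the answer):
  SiO2: 850.3·0.9950 = 846.0 g (target 846.0 g)
  BaO: 126.8·0.7730 = 98.02 g (target 98.01 g)
  MgO: 10.44·0.9849 = 10.28 g (target 10.28 g)
  Al2O3: 34.67·0.9960 + 850.3·0.003000 = 37.08 g (target 37.08 g)
  K2O: 12.64·0.6797 = 8.591 g (target 8.591 g)
Glass-mass closure: net batch after ignition = 1000 g (the Σ of target masses is 1000 g; with the basis standing at 1000 g — differing by rounding only).
Adding the batch up: Σ batch = 1035 g; LOI loss = Σ batch·LOI = 34.83 g; the yield ratio, glass ÷ batch: 96.63%.

Revised batch per 1000 g frit:
  tabular alumina: 34.67 g
  witherite: 126.8 g
  glass-grade sand: 850.3 g
  dead-burnt magnesia: 10.44 g
  potash: 12.64 g
Total batch = 1035 g; LOI loss = 34.83 g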